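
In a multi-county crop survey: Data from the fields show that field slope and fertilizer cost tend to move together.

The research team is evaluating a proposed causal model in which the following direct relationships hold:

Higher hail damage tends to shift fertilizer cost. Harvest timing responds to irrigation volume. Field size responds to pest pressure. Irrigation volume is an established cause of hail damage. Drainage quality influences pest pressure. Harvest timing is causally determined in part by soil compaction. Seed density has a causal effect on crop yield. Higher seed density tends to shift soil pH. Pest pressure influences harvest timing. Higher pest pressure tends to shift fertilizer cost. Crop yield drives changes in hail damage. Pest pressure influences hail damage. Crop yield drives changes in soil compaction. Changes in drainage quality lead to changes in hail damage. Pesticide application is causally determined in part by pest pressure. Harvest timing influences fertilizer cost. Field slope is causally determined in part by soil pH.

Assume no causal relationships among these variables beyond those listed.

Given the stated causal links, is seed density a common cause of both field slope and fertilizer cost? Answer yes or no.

Seed density has a causal path to field slope (seed density → soil pH → field slope) and to fertilizer cost (seed density → crop yield → hail damage → fertilizer cost), so it is a common cause of both — a confounder.

yes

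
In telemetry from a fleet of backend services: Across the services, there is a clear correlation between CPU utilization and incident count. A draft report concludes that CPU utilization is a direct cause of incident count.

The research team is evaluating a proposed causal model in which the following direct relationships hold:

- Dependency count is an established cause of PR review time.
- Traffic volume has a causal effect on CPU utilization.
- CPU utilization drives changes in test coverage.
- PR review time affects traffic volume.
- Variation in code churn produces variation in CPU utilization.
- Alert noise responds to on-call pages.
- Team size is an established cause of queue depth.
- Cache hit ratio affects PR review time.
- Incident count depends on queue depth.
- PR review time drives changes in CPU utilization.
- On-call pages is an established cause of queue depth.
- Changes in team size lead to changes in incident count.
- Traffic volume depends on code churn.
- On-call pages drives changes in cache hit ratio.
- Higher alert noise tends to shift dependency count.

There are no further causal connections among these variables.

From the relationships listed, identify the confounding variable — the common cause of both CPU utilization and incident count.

on-call pages

On-call pages has a causal path to CPU utilization (on-call pages → cache hit ratio → PR review time → CPU utilization) and a separate causal path to incident count (on-call pages → queue depth → incident count), so it is a common cause of both.
No stated relationship gives CPU utilization a causal route to incident count, so the correlation is explained by the shared upstream cause rather than a direct effect.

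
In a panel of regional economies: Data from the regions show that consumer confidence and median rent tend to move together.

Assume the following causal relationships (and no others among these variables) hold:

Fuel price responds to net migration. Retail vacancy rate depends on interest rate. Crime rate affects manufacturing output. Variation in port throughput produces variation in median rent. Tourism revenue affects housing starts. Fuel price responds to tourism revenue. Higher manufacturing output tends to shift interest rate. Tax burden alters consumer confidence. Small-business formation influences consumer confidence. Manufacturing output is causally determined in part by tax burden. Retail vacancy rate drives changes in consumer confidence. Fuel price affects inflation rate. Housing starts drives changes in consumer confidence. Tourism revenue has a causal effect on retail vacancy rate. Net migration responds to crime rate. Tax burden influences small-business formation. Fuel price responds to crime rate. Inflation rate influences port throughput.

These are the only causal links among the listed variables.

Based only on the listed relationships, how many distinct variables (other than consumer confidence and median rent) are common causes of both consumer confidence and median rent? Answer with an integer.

The common causes are: crime rate (to consumer confidence via crime rate → manufacturing output → interest rate → retail vacancy rate → consumer confidence; to median rent via crime rate → fuel price → inflation rate → port throughput → median rent); tourism revenue (to consumer confidence via tourism revenue → housing starts → consumer confidence; to median rent via tourism revenue → fuel price → inflation rate → port throughput → median rent).
Every other variable lacks a causal path to at least one of consumer confidence and median rent.

2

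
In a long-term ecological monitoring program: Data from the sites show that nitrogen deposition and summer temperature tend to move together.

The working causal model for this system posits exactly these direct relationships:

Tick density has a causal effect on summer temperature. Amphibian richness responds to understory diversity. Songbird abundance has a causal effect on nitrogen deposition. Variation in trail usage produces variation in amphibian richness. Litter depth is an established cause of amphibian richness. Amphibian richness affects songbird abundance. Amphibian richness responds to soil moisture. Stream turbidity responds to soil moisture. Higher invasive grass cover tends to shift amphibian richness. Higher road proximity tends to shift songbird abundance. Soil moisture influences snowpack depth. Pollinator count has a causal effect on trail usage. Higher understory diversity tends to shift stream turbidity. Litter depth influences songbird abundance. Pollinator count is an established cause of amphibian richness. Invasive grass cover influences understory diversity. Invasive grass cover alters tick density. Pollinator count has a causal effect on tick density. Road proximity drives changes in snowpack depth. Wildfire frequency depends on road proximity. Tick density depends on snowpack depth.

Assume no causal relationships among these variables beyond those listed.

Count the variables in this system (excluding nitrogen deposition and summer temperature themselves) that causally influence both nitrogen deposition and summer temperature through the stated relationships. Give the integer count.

4

The common causes are: invasive grass cover (to nitrogen deposition via invasive grass cover → amphibian richness → songbird abundance → nitrogen deposition; to summer temperature via invasive grass cover → tick density → summer temperature); pollinator count (to nitrogen deposition via pollinator count → amphibian richness → songbird abundance → nitrogen deposition; to summer temperature via pollinator count → tick density → summer temperature); road proximity (to nitrogen deposition via road proximity → songbird abundance → nitrogen deposition; to summer temperature via road proximity → snowpack depth → tick density → summer temperature); soil moisture (to nitrogen deposition via soil moisture → amphibian richness → songbird abundance → nitrogen deposition; to summer temperature via soil moisture → snowpack depth → tick density → summer temperature).
Every other variable lacks a causal path to at least one of nitrogen deposition and summer temperature.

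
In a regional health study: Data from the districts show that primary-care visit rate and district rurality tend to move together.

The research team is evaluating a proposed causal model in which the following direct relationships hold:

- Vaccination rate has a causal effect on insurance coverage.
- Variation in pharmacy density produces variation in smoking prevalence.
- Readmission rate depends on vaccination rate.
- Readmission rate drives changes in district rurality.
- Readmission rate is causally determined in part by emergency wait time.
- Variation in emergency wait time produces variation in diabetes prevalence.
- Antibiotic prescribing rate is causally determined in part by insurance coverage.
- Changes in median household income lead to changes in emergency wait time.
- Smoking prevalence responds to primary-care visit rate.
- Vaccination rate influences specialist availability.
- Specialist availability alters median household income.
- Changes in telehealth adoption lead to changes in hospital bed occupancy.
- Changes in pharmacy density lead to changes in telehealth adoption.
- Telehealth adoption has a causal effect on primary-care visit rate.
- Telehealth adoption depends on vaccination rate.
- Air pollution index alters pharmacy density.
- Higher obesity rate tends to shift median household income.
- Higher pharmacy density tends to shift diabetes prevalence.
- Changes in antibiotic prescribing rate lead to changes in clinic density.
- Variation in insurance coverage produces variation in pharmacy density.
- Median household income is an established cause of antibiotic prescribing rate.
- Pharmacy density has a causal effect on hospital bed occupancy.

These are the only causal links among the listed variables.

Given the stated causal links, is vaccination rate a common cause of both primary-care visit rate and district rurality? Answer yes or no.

Vaccination rate has a causal path to primary-care visit rate (vaccination rate → telehealth adoption → primary-care visit rate) and to district rurality (vaccination rate → readmission rate → district rurality), so it is a common cause of both — a confounder.

yes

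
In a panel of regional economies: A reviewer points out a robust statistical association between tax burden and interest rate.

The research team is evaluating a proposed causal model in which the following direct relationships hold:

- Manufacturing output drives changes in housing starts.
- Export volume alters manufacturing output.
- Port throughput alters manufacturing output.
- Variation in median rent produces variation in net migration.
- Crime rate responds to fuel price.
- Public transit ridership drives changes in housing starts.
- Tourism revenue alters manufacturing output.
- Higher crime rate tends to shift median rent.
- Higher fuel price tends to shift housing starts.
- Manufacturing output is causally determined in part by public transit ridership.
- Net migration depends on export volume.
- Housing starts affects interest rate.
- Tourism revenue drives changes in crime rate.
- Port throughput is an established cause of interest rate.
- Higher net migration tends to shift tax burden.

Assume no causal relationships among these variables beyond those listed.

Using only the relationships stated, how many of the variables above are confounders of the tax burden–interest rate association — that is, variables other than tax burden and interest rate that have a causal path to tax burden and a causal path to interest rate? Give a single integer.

3

The common causes are: export volume (to tax burden via export volume → net migration → tax burden; to interest rate via export volume → manufacturing output → housing starts → interest rate); fuel price (to tax burden via fuel price → crime rate → median rent → net migration → tax burden; to interest rate via fuel price → housing starts → interest rate); tourism revenue (to tax burden via tourism revenue → crime rate → median rent → net migration → tax burden; to interest rate via tourism revenue → manufacturing output → housing starts → interest rate).
Every other variable lacks a causal path to at least one of tax burden and interest rate.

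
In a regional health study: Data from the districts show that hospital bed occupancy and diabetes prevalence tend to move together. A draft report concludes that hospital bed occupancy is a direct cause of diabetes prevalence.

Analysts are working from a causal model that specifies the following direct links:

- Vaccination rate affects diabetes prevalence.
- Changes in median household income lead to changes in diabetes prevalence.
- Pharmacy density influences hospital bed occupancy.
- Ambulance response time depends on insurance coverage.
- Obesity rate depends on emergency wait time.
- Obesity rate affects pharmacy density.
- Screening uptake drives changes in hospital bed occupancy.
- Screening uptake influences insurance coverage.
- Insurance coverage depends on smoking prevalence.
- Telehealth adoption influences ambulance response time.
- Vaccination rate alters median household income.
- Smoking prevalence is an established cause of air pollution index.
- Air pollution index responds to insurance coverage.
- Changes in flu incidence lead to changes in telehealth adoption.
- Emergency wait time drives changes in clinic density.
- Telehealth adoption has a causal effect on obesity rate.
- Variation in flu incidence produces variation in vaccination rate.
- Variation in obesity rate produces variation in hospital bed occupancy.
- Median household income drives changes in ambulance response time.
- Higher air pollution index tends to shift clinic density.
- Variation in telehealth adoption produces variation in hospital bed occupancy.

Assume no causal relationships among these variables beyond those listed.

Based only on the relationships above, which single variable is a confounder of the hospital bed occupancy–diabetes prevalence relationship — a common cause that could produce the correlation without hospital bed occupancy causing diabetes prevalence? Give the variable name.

flu incidence

Flu incidence has a causal path to hospital bed occupancy (flu incidence → telehealth adoption → hospital bed occupancy) and a separate causal path to diabetes prevalence (flu incidence → vaccination rate → diabetes prevalence), so it is a common cause of both.
No stated relationship gives hospital bed occupancy a causal route to diabetes prevalence, so the correlation is explained by the shared upstream cause rather than a direct effect.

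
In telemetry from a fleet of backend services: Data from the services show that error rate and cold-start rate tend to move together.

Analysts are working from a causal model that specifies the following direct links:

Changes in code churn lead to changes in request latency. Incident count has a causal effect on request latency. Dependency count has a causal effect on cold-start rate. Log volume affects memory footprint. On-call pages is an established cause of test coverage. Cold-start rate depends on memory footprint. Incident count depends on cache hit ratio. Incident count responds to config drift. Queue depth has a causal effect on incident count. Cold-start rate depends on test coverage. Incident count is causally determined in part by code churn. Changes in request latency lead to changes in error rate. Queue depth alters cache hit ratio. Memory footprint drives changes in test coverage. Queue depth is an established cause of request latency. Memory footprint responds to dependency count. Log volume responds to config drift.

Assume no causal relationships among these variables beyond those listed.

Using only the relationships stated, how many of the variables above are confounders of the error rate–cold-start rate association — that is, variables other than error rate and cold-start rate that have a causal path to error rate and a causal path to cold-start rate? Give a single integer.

The common causes are: config drift (to error rate via config drift → incident count → request latency → error rate; to cold-start rate via config drift → log volume → memory footprint → cold-start rate).
Every other variable lacks a causal path to at least one of error rate and cold-start rate.

1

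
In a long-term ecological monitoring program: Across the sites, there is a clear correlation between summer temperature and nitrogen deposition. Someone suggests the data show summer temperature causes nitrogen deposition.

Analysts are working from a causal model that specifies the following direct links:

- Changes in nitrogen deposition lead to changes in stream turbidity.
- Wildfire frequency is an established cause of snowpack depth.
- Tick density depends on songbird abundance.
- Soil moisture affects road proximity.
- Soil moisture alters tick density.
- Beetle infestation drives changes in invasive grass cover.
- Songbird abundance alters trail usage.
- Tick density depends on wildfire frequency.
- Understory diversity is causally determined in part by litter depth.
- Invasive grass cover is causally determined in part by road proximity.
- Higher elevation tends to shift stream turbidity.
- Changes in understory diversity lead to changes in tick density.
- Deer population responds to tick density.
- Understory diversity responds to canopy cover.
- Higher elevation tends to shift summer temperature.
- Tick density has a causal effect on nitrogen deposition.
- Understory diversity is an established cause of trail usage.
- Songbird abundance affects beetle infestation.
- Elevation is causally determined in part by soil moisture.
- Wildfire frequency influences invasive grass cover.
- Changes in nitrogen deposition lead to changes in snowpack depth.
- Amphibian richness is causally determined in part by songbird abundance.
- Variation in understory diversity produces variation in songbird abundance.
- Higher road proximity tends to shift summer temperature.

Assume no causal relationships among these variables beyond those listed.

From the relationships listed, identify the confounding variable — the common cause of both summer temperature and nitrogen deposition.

soil moisture

Soil moisture has a causal path to summer temperature (soil moisture → road proximity → summer temperature) and a separate causal path to nitrogen deposition (soil moisture → tick density → nitrogen deposition), so it is a common cause of both.
No stated relationship gives summer temperature a causal route to nitrogen deposition, so the correlation is explained by the shared upstream cause rather than a direct effect.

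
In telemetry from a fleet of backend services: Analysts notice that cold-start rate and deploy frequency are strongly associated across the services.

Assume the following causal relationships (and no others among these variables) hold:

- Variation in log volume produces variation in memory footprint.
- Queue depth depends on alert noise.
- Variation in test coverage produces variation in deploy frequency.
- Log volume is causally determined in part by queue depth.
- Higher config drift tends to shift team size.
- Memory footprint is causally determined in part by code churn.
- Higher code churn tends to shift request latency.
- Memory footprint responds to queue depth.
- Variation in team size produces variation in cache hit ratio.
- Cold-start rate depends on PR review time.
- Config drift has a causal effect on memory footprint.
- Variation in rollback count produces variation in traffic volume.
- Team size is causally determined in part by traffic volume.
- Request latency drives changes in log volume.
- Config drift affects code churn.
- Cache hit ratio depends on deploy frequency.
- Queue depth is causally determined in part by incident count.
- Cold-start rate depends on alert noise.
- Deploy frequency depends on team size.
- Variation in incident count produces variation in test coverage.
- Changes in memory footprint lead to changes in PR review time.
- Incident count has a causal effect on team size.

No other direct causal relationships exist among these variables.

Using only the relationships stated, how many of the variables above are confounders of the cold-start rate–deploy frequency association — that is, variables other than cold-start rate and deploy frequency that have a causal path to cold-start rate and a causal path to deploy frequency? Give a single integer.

2

The common causes are: config drift (to cold-start rate via config drift → memory footprint → PR review time → cold-start rate; to deploy frequency via config drift → team size → deploy frequency); incident count (to cold-start rate via incident count → queue depth → memory footprint → PR review time → cold-start rate; to deploy frequency via incident count → team size → deploy frequency).
Every other variable lacks a causal path to at least one of cold-start rate and deploy frequency.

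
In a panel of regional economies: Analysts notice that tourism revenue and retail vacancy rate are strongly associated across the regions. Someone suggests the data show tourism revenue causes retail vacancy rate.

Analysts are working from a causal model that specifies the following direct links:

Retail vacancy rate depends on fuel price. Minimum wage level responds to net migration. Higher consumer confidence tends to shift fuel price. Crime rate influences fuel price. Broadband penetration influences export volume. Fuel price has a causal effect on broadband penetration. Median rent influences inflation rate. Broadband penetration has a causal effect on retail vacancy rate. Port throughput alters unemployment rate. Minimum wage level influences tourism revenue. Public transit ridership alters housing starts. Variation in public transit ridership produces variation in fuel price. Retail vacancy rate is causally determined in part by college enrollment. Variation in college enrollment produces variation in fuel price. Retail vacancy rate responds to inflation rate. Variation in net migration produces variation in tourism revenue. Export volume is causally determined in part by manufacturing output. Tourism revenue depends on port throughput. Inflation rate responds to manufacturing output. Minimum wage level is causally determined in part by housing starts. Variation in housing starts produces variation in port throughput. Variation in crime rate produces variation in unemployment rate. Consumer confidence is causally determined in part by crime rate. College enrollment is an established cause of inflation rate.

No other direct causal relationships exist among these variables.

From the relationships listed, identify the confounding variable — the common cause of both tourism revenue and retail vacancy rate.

public transit ridership

Public transit ridership has a causal path to tourism revenue (public transit ridership → housing starts → port throughput → tourism revenue) and a separate causal path to retail vacancy rate (public transit ridership → fuel price → retail vacancy rate), so it is a common cause of both.
No stated relationship gives tourism revenue a causal route to retail vacancy rate, so the correlation is explained by the shared upstream cause rather than a direct effect.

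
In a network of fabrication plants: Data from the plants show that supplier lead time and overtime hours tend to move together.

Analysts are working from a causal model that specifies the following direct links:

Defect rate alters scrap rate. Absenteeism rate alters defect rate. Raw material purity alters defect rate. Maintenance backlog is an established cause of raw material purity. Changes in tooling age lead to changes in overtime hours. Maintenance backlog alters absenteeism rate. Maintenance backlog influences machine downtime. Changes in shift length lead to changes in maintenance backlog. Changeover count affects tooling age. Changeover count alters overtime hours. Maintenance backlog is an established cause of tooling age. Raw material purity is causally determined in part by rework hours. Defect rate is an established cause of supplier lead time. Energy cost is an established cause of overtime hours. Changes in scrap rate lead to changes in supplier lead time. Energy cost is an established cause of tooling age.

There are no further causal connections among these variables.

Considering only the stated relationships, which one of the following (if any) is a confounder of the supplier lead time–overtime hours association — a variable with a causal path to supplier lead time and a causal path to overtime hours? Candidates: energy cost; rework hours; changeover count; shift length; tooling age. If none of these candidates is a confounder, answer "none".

shift length

Shift length causes supplier lead time (shift length → maintenance backlog → absenteeism rate → defect rate → supplier lead time) and also causes overtime hours (shift length → maintenance backlog → tooling age → overtime hours); it is a common cause of both.
Each of the other candidates lacks a causal path to at least one of supplier lead time and overtime hours, so they do not confound the relationship.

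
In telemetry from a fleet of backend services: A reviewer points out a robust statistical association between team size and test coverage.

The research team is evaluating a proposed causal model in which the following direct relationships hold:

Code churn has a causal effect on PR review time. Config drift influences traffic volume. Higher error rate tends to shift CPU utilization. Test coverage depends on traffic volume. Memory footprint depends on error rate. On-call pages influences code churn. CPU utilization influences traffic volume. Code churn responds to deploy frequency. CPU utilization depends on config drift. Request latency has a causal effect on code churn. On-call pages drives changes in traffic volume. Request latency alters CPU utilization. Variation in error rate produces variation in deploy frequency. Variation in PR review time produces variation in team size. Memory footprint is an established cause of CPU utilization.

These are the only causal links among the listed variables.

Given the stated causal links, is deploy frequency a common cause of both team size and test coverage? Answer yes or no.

Deploy frequency has no stated causal path to test coverage. A confounder must cause both variables, so deploy frequency does not qualify.

no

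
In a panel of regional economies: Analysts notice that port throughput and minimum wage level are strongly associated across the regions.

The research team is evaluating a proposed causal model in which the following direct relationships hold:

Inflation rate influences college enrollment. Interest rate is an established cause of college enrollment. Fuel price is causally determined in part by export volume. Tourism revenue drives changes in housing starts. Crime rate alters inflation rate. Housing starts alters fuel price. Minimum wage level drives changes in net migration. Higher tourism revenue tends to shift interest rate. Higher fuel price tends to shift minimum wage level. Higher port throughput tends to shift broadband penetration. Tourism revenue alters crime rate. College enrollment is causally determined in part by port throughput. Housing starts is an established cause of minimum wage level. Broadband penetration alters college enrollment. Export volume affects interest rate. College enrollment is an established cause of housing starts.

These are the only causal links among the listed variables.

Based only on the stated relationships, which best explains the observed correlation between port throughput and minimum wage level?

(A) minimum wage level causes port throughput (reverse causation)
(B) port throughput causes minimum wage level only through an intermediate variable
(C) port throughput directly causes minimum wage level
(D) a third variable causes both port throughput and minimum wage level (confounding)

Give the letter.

B

Port throughput reaches minimum wage level through port throughput → college enrollment → housing starts → minimum wage level — an indirect causal chain with no direct port throughput → minimum wage level link. No variable causes both port throughput and minimum wage level, so confounding is ruled out; the effect is mediated.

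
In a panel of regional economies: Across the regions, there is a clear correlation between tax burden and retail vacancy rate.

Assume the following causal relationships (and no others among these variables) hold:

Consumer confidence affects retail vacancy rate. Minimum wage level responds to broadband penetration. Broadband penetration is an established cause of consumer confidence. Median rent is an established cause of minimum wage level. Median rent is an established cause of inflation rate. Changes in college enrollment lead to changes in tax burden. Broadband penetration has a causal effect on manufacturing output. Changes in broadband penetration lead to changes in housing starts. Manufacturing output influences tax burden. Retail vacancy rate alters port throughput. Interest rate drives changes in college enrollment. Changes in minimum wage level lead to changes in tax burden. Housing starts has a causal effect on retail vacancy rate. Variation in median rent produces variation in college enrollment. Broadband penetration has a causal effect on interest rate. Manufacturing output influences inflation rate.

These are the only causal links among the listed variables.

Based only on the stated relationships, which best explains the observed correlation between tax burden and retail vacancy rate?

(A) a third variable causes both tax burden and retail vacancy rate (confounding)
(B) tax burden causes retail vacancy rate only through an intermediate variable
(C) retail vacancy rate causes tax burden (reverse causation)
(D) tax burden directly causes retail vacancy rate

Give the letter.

A

Broadband penetration causes tax burden (broadband penetration → manufacturing output → tax burden) and retail vacancy rate (broadband penetration → consumer confidence → retail vacancy rate) — a common cause creating the correlation.
There is no stated path from tax burden to retail vacancy rate or from retail vacancy rate to tax burden, so neither direct nor reverse causation applies.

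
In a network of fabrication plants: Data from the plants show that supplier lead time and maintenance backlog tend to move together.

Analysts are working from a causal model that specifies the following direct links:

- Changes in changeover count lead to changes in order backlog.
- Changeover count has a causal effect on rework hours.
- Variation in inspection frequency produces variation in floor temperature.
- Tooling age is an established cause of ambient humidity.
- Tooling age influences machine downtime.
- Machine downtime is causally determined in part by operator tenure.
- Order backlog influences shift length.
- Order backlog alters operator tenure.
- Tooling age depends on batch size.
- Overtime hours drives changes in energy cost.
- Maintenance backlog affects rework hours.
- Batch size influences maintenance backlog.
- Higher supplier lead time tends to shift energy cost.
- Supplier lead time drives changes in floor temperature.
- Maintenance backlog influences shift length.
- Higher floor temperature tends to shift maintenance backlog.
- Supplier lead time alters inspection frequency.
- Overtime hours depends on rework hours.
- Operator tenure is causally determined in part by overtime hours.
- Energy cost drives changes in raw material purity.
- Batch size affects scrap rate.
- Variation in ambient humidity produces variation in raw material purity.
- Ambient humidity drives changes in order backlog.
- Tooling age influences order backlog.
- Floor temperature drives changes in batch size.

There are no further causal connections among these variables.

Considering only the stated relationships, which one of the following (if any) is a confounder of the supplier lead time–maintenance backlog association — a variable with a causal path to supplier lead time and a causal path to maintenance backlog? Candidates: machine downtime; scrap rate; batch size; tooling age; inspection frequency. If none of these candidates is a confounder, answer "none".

none

None of the listed candidates has causal paths to both supplier lead time and maintenance backlog in the stated relationships, so none is a common cause.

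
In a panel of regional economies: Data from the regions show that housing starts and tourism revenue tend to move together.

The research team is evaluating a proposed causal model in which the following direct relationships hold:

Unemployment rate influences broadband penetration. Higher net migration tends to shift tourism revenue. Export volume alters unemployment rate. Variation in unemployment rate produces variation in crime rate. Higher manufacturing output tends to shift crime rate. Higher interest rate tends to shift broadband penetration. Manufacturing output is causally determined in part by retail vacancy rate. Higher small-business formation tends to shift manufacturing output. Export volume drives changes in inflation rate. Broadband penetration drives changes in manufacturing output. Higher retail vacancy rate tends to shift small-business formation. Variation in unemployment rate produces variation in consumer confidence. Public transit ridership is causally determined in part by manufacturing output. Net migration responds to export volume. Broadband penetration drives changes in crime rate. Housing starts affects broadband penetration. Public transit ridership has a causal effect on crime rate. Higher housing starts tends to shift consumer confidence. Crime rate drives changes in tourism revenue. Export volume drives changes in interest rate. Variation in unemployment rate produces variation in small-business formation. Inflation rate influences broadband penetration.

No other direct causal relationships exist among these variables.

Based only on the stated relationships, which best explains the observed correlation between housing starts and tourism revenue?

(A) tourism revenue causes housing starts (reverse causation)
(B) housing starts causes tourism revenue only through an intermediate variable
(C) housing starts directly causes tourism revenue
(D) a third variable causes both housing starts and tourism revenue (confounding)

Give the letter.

B

Housing starts reaches tourism revenue through housing starts → broadband penetration → crime rate → tourism revenue — an indirect causal chain with no direct housing starts → tourism revenue link. No variable causes both housing starts and tourism revenue, so confounding is ruled out; the effect is mediated.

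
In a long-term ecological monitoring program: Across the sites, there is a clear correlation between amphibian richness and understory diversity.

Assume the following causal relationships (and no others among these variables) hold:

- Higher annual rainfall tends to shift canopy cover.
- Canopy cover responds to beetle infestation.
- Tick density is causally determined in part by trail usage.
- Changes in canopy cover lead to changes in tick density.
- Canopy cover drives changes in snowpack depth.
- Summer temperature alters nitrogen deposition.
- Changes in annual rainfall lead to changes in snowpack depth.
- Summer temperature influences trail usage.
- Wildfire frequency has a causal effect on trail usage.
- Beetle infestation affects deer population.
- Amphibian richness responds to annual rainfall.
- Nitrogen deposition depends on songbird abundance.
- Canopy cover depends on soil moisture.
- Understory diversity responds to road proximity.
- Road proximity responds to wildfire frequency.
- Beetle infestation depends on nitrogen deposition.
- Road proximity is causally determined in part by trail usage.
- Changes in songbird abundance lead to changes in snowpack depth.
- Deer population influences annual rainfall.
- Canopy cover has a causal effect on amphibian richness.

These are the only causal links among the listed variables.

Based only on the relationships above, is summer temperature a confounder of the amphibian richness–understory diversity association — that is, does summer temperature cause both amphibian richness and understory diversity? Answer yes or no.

yes

Summer temperature has a causal path to amphibian richness (summer temperature → nitrogen deposition → beetle infestation → canopy cover → amphibian richness) and to understory diversity (summer temperature → trail usage → road proximity → understory diversity), so it is a common cause of both — a confounder.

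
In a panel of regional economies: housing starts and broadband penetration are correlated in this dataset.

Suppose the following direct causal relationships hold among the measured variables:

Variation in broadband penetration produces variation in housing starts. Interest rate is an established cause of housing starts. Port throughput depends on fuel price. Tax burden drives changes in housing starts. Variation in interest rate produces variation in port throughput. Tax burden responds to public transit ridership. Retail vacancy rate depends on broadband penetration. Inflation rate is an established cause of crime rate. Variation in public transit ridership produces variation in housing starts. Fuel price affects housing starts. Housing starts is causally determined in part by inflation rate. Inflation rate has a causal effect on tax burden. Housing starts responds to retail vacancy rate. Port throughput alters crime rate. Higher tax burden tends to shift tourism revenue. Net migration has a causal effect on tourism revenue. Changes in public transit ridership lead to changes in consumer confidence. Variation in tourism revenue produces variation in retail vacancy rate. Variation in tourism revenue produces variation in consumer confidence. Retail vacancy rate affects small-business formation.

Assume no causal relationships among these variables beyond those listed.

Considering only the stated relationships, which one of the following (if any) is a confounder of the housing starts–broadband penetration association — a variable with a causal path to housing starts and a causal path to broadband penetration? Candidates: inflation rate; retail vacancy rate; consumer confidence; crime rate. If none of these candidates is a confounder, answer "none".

none

None of the listed candidates has causal paths to both housing starts and broadband penetration in the stated relationships, so none is a common cause.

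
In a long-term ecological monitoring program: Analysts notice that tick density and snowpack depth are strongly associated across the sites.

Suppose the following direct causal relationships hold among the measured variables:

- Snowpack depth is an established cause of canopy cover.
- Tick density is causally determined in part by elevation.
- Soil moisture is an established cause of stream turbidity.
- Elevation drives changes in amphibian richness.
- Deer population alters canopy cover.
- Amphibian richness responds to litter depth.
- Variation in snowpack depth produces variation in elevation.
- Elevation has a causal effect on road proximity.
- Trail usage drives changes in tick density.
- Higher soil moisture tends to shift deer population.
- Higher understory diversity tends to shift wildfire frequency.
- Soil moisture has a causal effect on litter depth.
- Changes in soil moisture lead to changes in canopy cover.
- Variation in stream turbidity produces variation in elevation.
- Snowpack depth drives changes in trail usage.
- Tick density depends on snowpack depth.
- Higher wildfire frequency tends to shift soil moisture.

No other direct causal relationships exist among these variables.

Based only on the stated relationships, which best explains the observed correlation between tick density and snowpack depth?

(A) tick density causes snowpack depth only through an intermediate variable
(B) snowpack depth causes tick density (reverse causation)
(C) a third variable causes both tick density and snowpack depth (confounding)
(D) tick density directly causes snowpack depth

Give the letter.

The stated link runs snowpack depth → tick density; tick density has no causal path to snowpack depth. No variable causes both, so confounding is ruled out. The correlation reflects reverse causation.

B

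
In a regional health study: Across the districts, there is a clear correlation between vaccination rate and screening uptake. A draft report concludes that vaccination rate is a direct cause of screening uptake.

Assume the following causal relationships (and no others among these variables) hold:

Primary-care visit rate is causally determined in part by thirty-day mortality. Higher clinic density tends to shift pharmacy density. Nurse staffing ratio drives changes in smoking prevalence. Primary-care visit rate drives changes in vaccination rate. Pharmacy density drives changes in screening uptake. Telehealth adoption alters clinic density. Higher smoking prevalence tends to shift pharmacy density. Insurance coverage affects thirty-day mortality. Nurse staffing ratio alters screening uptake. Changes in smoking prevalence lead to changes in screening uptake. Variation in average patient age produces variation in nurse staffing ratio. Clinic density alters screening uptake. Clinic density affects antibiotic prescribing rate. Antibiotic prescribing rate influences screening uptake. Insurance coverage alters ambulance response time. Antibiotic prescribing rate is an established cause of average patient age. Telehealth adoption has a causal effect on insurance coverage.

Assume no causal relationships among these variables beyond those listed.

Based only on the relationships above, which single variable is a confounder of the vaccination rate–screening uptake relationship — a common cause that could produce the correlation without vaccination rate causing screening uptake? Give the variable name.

Telehealth adoption has a causal path to vaccination rate (telehealth adoption → insurance coverage → thirty-day mortality → primary-care visit rate → vaccination rate) and a separate causal path to screening uptake (telehealth adoption → clinic density → screening uptake), so it is a common cause of both.
No stated relationship gives vaccination rate a causal route to screening uptake, so the correlation is explained by the shared upstream cause rather than a direct effect.

telehealth adoption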